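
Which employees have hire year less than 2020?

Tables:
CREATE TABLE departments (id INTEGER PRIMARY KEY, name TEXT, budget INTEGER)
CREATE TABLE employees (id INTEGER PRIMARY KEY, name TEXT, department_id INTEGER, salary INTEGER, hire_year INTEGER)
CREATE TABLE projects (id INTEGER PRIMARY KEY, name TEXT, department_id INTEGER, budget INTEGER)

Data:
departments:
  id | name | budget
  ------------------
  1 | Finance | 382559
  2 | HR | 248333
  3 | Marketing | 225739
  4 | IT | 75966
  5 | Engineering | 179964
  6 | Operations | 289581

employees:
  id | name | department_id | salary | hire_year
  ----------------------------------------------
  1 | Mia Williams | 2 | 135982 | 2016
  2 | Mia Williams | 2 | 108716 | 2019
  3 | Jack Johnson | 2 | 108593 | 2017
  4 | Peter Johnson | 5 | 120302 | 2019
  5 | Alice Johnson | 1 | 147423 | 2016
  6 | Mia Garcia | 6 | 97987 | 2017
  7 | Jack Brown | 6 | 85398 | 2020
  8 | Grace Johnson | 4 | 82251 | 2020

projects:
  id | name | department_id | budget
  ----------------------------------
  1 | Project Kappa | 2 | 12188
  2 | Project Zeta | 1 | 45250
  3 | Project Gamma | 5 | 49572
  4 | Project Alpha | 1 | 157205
SELECT name, hire_year FROM employees WHERE hire_year < 2020

Execution result:
name | hire_year
Mia Williams | 2016
Mia Williams | 2019
Jack Johnson | 2017
Peter Johnson | 2019
Alice Johnson | 2016
Mia Garcia | 2017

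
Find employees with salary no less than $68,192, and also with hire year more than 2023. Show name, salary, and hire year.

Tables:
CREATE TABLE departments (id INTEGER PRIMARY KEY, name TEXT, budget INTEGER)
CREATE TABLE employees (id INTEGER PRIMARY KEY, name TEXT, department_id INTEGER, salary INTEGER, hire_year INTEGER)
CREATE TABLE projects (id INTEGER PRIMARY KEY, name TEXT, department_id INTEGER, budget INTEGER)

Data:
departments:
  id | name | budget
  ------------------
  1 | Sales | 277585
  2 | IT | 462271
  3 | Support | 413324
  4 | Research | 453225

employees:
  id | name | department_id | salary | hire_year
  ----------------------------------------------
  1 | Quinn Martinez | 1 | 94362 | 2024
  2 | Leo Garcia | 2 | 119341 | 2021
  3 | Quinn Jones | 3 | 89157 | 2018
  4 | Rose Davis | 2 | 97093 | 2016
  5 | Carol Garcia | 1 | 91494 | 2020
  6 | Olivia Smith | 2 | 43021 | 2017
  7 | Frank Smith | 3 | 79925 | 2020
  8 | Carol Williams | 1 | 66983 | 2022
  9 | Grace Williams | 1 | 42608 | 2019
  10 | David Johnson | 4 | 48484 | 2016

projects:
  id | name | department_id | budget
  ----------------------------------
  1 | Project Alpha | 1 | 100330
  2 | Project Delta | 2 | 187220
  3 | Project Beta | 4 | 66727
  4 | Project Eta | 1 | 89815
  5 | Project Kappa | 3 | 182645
SELECT name, salary, hire_year FROM employees WHERE salary >= 68192 AND hire_year > 2023

Execution result:
name | salary | hire_year
Quinn Martinez | 94362 | 2024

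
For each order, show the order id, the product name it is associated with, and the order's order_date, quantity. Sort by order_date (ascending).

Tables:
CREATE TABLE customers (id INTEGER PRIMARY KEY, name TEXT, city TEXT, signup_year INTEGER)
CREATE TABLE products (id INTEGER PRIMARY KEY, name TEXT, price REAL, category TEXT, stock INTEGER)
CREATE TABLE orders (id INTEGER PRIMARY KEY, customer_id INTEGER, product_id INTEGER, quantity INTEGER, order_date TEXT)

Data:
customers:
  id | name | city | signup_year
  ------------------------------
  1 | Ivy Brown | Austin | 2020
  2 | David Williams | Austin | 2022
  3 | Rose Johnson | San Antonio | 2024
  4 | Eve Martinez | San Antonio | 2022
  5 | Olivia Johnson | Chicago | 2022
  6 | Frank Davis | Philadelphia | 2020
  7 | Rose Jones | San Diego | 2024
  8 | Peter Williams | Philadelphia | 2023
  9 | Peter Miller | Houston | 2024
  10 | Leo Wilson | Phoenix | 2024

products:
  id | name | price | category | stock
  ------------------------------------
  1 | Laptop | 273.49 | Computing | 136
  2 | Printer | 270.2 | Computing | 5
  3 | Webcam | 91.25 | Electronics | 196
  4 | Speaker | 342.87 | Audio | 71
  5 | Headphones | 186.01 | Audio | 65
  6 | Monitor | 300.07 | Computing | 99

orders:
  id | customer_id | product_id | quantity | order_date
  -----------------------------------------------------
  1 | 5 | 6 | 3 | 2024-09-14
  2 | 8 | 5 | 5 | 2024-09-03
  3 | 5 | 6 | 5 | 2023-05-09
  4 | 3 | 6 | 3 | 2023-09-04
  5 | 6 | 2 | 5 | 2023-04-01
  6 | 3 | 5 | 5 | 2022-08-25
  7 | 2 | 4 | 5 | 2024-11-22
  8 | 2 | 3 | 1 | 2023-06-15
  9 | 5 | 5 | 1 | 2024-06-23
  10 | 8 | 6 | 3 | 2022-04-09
SELECT c.id, p.name AS product, c.order_date, c.quantity FROM orders c JOIN products p ON c.product_id = p.id ORDER BY c.order_date ASC

Execution result:
id | product | order_date | quantity
10 | Monitor | 2022-04-09 | 3
6 | Headphones | 2022-08-25 | 5
5 | Printer | 2023-04-01 | 5
3 | Monitor | 2023-05-09 | 5
8 | Webcam | 2023-06-15 | 1
4 | Monitor | 2023-09-04 | 3
9 | Headphones | 2024-06-23 | 1
2 | Headphones | 2024-09-03 | 5
1 | Monitor | 2024-09-14 | 3
7 | Speaker | 2024-11-22 | 5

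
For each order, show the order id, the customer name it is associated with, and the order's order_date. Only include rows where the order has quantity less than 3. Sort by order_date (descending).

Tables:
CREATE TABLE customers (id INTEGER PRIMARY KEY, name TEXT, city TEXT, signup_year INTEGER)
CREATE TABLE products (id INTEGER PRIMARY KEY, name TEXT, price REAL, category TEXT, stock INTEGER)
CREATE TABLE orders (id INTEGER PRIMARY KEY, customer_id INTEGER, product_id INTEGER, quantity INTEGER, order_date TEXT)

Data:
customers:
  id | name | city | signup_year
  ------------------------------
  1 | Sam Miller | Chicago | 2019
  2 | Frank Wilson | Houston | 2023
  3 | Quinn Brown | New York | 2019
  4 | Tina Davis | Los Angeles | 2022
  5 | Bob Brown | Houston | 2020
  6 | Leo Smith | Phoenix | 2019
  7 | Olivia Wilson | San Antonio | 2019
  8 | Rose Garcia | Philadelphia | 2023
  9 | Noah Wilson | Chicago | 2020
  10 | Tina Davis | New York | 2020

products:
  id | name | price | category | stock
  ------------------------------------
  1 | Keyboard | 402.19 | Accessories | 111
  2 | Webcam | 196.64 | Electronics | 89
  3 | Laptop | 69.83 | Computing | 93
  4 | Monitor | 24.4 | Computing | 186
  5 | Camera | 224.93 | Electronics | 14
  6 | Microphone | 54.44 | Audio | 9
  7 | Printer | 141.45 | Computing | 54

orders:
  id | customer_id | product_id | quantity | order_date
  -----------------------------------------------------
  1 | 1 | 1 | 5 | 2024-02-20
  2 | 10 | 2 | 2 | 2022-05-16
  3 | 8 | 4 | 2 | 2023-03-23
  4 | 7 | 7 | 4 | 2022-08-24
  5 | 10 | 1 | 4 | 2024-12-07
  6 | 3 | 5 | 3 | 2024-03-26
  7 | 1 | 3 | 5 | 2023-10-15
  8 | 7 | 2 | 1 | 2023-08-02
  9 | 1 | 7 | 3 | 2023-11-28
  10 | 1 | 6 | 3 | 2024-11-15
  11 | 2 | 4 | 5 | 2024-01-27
SELECT c.id, p.name AS customer, c.order_date FROM orders c JOIN customers p ON c.customer_id = p.id WHERE c.quantity < 3 ORDER BY c.order_date DESC

Execution result:
id | customer | order_date
8 | Olivia Wilson | 2023-08-02
3 | Rose Garcia | 2023-03-23
2 | Tina Davis | 2022-05-16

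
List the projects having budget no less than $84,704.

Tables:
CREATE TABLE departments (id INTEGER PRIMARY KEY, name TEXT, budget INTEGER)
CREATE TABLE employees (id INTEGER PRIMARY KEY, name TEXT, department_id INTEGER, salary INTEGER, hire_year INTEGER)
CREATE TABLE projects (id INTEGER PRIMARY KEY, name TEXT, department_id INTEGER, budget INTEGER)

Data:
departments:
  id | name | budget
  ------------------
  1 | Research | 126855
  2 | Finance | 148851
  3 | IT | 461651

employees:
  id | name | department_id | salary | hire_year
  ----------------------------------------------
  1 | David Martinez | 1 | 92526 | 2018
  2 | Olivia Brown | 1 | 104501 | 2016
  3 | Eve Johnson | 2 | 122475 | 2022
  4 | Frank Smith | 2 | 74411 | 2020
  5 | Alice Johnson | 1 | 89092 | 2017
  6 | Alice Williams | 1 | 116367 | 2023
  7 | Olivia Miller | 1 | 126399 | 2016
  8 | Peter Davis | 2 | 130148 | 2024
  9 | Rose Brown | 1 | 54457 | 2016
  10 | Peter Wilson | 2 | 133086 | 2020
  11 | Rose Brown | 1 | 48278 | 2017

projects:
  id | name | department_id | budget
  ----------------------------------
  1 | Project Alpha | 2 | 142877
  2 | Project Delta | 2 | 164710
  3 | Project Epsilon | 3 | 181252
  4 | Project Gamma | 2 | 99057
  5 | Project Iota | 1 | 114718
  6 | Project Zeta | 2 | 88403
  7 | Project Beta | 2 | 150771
SELECT name, budget FROM projects WHERE budget >= 84704

Execution result:
name | budget
Project Alpha | 142877
Project Delta | 164710
Project Epsilon | 181252
Project Gamma | 99057
Project Iota | 114718
Project Zeta | 88403
Project Beta | 150771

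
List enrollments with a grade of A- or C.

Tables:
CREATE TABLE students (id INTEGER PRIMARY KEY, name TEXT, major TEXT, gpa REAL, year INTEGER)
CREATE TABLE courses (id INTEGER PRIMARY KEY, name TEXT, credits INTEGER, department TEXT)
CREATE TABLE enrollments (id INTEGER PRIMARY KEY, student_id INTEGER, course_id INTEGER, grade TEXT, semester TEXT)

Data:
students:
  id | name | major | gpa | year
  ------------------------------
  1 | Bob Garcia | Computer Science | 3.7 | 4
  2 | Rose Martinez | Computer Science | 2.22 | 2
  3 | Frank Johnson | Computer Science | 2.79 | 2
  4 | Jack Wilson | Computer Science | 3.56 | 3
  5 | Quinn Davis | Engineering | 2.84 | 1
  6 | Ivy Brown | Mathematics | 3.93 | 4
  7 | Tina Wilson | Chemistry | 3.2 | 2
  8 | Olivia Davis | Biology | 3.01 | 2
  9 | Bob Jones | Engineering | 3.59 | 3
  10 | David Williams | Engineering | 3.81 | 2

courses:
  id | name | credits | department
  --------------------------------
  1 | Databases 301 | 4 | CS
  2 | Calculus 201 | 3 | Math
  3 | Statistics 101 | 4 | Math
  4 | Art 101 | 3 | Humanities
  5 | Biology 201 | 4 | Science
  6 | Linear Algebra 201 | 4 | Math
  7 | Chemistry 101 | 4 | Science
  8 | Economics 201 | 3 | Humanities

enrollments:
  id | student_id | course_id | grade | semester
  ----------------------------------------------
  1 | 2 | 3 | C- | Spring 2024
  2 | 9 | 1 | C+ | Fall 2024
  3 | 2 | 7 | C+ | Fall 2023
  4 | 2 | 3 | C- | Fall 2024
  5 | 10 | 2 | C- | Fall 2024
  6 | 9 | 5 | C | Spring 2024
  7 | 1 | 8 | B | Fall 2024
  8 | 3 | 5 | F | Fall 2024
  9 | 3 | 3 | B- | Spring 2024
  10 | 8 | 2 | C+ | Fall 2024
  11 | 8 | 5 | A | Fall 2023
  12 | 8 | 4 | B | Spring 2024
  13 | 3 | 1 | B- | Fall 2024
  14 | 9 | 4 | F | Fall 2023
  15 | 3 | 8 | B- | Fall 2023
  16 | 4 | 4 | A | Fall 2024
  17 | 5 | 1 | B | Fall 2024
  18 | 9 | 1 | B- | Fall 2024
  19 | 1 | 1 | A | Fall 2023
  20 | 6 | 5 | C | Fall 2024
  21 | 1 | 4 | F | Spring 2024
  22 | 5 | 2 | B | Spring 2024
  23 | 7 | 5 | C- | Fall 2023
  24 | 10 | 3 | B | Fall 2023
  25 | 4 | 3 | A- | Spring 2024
SELECT id, grade FROM enrollments WHERE grade IN ('A-', 'C')

Execution result:
id | grade
6 | C
20 | C
25 | A-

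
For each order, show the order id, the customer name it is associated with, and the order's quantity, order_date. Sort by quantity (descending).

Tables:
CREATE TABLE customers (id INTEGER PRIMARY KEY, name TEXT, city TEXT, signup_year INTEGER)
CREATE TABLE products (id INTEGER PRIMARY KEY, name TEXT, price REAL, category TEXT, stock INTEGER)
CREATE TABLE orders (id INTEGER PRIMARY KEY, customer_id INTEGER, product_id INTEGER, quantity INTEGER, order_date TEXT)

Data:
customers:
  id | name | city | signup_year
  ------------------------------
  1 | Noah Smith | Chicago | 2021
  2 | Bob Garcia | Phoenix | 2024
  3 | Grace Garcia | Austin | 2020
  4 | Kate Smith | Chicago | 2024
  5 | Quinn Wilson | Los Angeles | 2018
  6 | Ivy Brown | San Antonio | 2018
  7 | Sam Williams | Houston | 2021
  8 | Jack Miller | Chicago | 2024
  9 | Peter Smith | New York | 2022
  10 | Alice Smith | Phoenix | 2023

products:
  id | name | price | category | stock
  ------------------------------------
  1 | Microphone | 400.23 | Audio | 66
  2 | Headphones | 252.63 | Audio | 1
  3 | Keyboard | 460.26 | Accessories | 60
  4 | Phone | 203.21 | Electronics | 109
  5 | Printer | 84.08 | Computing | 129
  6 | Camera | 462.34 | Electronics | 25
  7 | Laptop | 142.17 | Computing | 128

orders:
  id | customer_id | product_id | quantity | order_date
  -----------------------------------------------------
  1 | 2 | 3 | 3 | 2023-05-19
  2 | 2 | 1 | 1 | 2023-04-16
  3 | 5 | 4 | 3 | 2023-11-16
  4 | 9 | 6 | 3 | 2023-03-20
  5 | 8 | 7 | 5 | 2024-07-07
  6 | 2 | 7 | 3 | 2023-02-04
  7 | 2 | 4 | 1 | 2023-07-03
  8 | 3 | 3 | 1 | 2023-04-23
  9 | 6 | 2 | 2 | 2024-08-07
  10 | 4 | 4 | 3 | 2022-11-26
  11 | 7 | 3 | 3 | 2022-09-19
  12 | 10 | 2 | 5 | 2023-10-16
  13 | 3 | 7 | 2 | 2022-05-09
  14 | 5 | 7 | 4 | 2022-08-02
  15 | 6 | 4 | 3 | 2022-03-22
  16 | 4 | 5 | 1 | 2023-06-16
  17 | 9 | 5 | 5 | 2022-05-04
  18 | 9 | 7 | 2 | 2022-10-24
SELECT c.id, p.name AS customer, c.quantity, c.order_date FROM orders c JOIN customers p ON c.customer_id = p.id ORDER BY c.quantity DESC

Execution result:
id | customer | quantity | order_date
5 | Jack Miller | 5 | 2024-07-07
12 | Alice Smith | 5 | 2023-10-16
17 | Peter Smith | 5 | 2022-05-04
14 | Quinn Wilson | 4 | 2022-08-02
1 | Bob Garcia | 3 | 2023-05-19
3 | Quinn Wilson | 3 | 2023-11-16
4 | Peter Smith | 3 | 2023-03-20
6 | Bob Garcia | 3 | 2023-02-04
10 | Kate Smith | 3 | 2022-11-26
11 | Sam Williams | 3 | 2022-09-19
15 | Ivy Brown | 3 | 2022-03-22
9 | Ivy Brown | 2 | 2024-08-07
13 | Grace Garcia | 2 | 2022-05-09
18 | Peter Smith | 2 | 2022-10-24
2 | Bob Garcia | 1 | 2023-04-16
7 | Bob Garcia | 1 | 2023-07-03
8 | Grace Garcia | 1 | 2023-04-23
16 | Kate Smith | 1 | 2023-06-16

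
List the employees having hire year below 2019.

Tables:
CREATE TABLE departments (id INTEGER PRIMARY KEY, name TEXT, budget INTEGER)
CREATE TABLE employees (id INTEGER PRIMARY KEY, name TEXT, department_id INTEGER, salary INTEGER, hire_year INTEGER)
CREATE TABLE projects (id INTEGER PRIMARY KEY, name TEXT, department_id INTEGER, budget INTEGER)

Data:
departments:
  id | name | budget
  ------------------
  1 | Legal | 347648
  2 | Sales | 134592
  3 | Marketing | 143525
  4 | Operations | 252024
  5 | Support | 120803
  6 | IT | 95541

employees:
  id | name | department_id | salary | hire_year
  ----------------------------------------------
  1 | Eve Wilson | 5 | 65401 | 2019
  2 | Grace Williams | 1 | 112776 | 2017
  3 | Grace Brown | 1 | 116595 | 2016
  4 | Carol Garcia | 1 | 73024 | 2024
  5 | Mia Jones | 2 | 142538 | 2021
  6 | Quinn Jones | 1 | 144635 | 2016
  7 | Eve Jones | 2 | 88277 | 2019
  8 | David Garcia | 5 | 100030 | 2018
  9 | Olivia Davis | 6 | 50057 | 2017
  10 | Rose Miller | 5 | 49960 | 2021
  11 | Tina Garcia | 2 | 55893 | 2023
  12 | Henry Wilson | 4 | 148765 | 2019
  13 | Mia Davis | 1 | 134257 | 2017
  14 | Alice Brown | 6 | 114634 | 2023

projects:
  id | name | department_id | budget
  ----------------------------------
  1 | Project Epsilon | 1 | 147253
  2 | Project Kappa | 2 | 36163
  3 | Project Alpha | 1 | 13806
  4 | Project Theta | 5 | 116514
SELECT name, hire_year FROM employees WHERE hire_year < 2019

Execution result:
name | hire_year
Grace Williams | 2017
Grace Brown | 2016
Quinn Jones | 2016
David Garcia | 2018
Olivia Davis | 2017
Mia Davis | 2017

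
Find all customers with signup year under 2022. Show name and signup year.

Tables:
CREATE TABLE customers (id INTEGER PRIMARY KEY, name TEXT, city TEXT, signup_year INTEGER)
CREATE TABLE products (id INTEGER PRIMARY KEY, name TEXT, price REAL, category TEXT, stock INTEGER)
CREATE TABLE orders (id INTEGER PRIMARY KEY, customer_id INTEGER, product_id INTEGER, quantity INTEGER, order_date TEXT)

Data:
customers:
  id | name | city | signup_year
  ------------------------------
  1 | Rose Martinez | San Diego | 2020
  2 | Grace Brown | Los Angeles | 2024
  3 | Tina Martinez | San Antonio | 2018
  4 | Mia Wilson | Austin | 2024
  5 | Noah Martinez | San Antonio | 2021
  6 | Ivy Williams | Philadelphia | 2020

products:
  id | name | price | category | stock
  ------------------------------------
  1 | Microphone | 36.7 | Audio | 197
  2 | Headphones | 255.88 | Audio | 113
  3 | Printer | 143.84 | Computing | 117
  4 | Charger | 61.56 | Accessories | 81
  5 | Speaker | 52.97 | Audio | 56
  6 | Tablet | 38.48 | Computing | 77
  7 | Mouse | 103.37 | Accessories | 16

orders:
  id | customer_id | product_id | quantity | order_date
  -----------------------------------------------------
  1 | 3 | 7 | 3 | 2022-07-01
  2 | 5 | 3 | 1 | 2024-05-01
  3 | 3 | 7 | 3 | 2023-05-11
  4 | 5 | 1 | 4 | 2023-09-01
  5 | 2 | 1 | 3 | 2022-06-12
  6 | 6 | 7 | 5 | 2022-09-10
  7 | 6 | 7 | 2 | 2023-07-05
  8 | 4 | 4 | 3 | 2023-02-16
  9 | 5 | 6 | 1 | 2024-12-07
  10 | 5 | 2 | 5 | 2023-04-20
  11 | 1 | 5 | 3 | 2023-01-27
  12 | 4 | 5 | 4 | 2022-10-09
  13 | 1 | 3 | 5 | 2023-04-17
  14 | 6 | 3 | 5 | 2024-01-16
SELECT name, signup_year FROM customers WHERE signup_year < 2022

Execution result:
name | signup_year
Rose Martinez | 2020
Tina Martinez | 2018
Noah Martinez | 2021
Ivy Williams | 2020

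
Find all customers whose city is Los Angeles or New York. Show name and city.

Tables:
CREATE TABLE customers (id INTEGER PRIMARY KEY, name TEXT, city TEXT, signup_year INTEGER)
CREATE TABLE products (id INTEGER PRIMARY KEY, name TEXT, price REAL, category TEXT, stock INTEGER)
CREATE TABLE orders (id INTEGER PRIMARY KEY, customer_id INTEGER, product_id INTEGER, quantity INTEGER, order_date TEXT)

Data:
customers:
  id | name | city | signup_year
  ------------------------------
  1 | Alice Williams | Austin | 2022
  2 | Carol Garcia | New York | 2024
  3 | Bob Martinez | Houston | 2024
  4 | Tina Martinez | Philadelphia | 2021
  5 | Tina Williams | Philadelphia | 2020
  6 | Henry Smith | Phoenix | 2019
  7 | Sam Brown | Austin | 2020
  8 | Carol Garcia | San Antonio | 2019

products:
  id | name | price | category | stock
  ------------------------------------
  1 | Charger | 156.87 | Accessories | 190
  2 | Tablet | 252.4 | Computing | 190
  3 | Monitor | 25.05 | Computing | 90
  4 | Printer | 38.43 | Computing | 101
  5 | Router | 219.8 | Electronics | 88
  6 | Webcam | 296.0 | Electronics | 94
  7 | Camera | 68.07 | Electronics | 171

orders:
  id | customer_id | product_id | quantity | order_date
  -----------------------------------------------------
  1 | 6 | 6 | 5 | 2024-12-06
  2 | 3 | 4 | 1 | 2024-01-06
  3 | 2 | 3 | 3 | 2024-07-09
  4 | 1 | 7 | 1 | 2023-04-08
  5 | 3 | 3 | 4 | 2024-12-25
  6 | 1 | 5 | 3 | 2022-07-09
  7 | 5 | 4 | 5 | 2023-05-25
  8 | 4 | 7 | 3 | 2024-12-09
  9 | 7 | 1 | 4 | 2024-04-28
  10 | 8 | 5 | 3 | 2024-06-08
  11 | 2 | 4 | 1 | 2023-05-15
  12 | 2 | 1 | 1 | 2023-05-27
SELECT name, city FROM customers WHERE city IN ('Los Angeles', 'New York')

Execution result:
name | city
Carol Garcia | New York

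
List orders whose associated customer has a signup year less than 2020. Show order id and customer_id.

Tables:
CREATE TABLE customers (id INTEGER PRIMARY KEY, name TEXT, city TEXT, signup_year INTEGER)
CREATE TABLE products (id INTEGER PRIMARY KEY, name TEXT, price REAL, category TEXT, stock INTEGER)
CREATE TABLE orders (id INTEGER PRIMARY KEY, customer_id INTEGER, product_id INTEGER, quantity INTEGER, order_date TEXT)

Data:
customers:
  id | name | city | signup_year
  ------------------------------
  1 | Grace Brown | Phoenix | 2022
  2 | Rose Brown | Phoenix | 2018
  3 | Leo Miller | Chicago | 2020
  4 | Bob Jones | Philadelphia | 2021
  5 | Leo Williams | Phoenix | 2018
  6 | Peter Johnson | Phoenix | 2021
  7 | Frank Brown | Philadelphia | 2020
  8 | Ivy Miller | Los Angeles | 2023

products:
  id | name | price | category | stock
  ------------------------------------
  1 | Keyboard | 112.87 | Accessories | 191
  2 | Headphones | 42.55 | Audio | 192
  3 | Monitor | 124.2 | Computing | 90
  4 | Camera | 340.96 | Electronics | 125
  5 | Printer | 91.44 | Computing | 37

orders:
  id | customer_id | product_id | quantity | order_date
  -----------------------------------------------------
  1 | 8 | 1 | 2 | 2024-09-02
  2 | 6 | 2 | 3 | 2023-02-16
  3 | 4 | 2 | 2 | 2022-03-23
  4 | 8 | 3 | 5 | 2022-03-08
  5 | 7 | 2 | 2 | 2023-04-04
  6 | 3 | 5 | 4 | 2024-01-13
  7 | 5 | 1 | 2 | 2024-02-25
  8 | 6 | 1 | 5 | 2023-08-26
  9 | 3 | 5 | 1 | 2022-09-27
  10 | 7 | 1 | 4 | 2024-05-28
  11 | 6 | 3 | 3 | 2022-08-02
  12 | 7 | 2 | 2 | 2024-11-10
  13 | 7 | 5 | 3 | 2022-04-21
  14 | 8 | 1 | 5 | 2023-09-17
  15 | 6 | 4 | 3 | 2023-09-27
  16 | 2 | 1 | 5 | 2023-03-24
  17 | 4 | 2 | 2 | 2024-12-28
SELECT id, customer_id FROM orders WHERE customer_id IN (SELECT id FROM customers WHERE signup_year < 2020)

Execution result:
id | customer_id
7 | 5
16 | 2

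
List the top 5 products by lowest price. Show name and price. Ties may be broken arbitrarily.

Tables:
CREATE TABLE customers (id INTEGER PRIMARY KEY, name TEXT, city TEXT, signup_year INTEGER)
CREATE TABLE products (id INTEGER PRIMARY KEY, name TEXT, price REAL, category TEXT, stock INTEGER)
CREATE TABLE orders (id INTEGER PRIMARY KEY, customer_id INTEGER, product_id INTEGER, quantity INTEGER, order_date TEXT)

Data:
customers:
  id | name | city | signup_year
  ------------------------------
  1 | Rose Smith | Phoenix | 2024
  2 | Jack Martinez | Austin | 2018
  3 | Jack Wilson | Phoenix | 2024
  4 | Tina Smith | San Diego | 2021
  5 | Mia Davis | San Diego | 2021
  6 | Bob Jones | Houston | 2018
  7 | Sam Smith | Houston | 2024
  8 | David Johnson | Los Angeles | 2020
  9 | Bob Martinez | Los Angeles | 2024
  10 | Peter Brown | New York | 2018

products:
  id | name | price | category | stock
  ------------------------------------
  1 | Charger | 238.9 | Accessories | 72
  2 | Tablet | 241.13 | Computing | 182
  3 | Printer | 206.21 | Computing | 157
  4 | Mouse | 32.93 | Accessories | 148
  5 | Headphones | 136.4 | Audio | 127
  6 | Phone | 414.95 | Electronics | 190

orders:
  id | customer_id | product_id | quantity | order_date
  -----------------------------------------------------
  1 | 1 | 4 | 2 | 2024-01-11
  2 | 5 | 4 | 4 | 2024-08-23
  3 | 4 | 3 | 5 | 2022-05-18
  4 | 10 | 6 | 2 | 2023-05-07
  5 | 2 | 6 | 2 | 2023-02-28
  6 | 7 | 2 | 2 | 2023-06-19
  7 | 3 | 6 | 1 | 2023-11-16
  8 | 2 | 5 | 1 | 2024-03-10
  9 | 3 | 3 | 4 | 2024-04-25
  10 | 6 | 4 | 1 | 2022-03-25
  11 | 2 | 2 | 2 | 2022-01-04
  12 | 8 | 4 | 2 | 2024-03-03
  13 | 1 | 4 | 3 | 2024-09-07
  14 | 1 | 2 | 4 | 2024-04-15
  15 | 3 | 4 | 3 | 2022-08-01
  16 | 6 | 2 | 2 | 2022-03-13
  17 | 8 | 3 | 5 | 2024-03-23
SELECT name, price FROM products ORDER BY price ASC LIMIT 5

Execution result:
name | price
Mouse | 32.93
Headphones | 136.40
Printer | 206.21
Charger | 238.90
Tablet | 241.13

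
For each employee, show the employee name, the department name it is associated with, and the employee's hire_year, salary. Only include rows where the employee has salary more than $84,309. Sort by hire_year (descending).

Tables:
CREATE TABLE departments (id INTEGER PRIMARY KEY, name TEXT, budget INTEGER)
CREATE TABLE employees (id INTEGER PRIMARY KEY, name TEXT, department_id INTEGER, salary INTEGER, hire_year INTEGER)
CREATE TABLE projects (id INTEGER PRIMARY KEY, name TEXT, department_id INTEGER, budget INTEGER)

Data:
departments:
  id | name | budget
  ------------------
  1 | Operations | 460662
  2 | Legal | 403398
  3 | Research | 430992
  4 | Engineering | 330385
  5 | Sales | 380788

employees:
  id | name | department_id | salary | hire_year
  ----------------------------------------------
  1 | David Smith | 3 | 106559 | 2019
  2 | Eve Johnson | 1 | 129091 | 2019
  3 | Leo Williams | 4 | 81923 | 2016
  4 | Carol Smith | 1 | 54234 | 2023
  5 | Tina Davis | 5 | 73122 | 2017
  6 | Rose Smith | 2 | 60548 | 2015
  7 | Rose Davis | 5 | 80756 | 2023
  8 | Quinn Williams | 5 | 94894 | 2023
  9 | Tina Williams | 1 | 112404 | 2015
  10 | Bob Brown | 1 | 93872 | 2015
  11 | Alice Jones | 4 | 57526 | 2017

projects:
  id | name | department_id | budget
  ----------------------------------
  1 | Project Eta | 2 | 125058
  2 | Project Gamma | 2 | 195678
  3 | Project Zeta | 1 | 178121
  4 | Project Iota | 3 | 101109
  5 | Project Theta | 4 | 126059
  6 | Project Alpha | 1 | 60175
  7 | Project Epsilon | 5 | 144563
SELECT c.name, p.name AS department, c.hire_year, c.salary FROM employees c JOIN departments p ON c.department_id = p.id WHERE c.salary > 84309 ORDER BY c.hire_year DESC

Execution result:
name | department | hire_year | salary
Quinn Williams | Sales | 2023 | 94894
David Smith | Research | 2019 | 106559
Eve Johnson | Operations | 2019 | 129091
Tina Williams | Operations | 2015 | 112404
Bob Brown | Operations | 2015 | 93872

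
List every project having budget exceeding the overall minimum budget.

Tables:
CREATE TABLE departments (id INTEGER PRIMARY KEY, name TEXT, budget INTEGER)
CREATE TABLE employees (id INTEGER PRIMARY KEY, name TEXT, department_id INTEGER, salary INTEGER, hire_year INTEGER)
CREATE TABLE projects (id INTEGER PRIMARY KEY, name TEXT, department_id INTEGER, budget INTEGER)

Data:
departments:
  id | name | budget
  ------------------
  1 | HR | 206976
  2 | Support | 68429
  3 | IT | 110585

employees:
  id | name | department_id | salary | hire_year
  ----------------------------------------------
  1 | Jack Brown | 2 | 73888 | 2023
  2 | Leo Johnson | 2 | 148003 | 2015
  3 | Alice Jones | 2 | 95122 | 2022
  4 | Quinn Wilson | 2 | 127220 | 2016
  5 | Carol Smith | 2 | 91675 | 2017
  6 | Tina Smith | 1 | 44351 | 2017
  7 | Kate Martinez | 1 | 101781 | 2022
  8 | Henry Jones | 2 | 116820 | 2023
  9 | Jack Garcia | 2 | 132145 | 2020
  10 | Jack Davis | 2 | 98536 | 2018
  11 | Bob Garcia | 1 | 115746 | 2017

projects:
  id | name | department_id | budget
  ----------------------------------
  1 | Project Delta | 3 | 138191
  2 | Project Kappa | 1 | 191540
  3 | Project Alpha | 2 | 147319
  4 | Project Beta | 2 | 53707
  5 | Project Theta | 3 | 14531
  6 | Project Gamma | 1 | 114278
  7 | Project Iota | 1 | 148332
SELECT name, budget FROM projects WHERE budget > (SELECT MIN(budget) FROM projects)

Execution result:
name | budget
Project Delta | 138191
Project Kappa | 191540
Project Alpha | 147319
Project Beta | 53707
Project Gamma | 114278
Project Iota | 148332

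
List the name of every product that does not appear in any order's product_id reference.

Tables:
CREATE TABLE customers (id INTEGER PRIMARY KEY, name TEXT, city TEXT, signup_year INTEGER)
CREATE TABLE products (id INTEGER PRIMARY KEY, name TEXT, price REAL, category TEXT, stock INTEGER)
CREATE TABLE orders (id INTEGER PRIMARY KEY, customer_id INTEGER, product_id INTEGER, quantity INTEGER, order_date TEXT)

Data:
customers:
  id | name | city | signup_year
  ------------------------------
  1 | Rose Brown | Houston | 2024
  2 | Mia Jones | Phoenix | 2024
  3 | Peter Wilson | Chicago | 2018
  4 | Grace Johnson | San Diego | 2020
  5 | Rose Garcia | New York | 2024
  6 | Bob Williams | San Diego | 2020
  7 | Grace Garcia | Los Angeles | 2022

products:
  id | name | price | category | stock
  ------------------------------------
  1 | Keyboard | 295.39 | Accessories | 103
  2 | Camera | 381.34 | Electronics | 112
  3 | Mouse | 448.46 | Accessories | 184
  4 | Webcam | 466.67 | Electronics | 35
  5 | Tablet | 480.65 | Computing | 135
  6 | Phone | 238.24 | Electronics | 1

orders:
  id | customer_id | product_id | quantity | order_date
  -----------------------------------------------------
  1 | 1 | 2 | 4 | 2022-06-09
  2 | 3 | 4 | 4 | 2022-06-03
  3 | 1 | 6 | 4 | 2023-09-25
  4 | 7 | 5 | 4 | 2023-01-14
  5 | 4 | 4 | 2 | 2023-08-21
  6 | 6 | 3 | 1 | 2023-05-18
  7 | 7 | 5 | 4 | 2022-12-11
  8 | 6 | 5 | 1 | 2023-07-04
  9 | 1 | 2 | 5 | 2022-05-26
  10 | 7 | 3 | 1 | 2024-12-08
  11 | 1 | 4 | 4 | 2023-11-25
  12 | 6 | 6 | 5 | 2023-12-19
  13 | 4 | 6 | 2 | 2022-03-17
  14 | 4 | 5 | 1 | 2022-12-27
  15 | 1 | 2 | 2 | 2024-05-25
SELECT p.name FROM products p LEFT JOIN orders c ON c.product_id = p.id WHERE c.id IS NULL

Execution result:
Keyboard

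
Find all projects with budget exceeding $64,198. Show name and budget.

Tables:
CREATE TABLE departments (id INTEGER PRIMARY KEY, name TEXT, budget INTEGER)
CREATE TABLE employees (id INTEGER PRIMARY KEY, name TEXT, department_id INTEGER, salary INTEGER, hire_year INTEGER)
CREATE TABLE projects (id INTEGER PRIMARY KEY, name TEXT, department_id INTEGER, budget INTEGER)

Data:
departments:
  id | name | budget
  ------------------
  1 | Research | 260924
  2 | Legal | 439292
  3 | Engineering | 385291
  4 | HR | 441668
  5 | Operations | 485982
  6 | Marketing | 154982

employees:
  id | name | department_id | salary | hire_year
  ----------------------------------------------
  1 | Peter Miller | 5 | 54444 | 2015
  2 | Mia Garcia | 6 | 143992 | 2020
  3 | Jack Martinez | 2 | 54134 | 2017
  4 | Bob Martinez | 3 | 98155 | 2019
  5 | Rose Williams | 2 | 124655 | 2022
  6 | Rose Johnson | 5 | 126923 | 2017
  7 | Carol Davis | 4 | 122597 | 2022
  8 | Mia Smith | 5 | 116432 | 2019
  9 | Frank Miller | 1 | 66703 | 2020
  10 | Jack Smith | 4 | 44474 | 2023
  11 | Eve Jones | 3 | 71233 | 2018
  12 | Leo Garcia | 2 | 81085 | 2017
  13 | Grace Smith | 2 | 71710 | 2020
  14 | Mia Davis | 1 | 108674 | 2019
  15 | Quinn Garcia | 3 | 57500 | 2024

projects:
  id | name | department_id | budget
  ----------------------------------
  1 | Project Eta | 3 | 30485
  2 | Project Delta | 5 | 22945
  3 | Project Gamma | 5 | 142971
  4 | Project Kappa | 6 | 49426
SELECT name, budget FROM projects WHERE budget > 64198

Execution result:
name | budget
Project Gamma | 142971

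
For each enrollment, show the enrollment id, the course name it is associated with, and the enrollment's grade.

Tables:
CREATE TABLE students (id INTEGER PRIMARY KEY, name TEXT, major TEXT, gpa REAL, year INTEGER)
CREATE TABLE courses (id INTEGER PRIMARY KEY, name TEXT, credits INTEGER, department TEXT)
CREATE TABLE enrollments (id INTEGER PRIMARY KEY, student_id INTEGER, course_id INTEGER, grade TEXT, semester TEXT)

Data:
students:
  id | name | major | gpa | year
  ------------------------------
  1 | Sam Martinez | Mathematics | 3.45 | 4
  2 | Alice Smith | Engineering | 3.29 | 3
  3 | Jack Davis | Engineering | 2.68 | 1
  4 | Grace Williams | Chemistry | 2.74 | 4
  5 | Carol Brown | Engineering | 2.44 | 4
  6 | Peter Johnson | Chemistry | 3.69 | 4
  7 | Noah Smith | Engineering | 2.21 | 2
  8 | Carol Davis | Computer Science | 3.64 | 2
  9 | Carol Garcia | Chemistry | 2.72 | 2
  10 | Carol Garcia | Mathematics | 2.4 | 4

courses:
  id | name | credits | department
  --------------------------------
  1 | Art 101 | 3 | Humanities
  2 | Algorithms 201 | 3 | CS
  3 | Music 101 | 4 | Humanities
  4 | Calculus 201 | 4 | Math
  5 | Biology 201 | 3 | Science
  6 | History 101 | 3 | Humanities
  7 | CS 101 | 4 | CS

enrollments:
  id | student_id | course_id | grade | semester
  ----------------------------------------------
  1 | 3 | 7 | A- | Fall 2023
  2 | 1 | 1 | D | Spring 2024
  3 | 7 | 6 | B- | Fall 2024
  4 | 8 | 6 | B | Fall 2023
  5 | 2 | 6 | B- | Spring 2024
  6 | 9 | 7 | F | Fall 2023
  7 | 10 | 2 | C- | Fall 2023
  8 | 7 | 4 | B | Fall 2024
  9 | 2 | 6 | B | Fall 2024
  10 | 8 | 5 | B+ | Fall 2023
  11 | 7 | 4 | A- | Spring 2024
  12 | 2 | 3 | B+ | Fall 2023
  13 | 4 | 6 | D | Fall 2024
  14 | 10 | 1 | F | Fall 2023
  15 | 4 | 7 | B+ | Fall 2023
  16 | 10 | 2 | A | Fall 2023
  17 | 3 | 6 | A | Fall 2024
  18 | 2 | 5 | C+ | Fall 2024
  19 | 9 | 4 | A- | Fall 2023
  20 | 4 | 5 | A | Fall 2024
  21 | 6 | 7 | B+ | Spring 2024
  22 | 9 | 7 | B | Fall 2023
SELECT c.id, p.name AS course, c.grade FROM enrollments c JOIN courses p ON c.course_id = p.id

Execution result:
id | course | grade
1 | CS 101 | A-
2 | Art 101 | D
3 | History 101 | B-
4 | History 101 | B
5 | History 101 | B-
6 | CS 101 | F
7 | Algorithms 201 | C-
8 | Calculus 201 | B
9 | History 101 | B
10 | Biology 201 | B+
11 | Calculus 201 | A-
12 | Music 101 | B+
13 | History 101 | D
14 | Art 101 | F
15 | CS 101 | B+
16 | Algorithms 201 | A
17 | History 101 | A
18 | Biology 201 | C+
19 | Calculus 201 | A-
20 | Biology 201 | A
21 | CS 101 | B+
22 | CS 101 | B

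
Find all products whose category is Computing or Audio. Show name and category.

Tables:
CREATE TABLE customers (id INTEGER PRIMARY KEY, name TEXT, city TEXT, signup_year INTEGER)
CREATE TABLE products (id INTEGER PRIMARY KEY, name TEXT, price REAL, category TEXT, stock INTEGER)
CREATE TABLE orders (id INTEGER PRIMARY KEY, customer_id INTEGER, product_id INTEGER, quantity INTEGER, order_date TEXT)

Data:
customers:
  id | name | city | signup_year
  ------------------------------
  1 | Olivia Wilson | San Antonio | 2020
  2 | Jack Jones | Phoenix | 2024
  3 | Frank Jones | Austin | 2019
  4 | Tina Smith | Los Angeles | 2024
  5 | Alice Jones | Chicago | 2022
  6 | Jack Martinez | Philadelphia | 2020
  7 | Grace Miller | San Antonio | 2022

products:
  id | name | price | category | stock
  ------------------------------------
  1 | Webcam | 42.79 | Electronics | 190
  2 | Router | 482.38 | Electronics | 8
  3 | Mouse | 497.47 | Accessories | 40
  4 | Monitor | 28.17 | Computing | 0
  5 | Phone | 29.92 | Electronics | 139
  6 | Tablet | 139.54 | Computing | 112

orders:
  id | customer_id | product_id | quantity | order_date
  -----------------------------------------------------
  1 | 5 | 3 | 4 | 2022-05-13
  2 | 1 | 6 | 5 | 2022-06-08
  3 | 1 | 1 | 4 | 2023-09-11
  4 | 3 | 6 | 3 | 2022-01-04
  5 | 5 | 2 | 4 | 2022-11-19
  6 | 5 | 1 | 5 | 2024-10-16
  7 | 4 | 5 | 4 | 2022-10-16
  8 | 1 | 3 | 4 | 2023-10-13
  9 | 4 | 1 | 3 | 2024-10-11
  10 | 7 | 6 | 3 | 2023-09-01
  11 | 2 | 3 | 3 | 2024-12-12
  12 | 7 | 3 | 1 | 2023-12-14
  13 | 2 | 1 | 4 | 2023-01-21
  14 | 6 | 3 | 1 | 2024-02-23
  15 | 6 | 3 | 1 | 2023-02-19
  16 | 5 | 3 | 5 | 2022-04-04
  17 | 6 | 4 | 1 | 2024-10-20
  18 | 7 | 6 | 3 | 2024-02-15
SELECT name, category FROM products WHERE category IN ('Computing', 'Audio')

Execution result:
name | category
Monitor | Computing
Tablet | Computing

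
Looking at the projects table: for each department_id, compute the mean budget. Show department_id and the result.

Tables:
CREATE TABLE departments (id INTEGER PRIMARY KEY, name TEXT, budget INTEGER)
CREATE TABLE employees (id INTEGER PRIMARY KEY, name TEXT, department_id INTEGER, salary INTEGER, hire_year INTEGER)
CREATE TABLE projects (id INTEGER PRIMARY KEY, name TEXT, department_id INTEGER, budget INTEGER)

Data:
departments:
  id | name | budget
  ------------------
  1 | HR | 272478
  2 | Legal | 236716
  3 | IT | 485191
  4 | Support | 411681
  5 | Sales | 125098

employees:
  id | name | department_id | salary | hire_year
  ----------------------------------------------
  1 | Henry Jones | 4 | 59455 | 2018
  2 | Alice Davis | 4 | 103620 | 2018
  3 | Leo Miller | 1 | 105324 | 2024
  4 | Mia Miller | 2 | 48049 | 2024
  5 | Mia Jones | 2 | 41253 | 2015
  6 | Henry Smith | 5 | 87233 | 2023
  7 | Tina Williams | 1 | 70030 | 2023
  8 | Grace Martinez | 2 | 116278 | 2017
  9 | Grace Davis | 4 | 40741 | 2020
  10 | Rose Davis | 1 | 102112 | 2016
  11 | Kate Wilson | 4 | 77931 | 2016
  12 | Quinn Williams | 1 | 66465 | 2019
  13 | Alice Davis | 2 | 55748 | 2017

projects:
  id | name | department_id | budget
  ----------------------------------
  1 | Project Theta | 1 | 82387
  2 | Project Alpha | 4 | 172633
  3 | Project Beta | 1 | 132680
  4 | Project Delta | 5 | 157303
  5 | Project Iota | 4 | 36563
SELECT department_id, AVG(budget) AS avg_budget FROM projects GROUP BY department_id

Execution result:
department_id | avg_budget
1 | 107533.50
4 | 104598.00
5 | 157303.00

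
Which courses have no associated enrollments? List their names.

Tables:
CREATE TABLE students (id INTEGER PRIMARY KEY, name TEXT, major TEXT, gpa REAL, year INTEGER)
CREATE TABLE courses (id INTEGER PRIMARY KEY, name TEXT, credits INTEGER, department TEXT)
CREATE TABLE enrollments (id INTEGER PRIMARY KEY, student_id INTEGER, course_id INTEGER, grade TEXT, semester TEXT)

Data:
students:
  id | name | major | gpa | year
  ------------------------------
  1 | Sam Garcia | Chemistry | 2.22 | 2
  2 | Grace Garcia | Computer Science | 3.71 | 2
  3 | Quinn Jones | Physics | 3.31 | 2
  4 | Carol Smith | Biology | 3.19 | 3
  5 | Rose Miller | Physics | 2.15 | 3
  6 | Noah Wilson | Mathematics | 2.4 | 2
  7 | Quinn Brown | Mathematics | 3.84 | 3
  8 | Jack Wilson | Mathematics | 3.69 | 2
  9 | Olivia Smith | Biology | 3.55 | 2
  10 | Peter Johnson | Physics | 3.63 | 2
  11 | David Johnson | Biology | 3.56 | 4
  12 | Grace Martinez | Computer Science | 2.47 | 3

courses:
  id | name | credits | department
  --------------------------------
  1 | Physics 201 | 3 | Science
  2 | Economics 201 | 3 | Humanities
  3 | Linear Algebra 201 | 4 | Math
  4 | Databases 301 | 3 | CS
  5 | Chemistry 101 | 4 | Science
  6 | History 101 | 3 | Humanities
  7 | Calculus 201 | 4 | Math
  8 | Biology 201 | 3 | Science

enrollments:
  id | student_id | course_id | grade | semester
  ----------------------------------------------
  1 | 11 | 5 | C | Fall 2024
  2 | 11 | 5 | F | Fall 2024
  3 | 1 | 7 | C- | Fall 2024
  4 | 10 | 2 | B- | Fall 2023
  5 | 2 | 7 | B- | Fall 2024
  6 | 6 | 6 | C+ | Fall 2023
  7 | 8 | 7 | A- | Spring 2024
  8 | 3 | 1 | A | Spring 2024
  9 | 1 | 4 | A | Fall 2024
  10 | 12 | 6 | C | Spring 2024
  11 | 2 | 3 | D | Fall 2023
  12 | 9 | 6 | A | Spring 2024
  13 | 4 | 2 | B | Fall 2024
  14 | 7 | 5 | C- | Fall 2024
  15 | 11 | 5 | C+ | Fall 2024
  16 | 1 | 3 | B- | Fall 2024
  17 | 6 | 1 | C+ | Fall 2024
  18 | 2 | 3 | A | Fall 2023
SELECT p.name FROM courses p LEFT JOIN enrollments c ON c.course_id = p.id WHERE c.id IS NULL

Execution result:
Biology 201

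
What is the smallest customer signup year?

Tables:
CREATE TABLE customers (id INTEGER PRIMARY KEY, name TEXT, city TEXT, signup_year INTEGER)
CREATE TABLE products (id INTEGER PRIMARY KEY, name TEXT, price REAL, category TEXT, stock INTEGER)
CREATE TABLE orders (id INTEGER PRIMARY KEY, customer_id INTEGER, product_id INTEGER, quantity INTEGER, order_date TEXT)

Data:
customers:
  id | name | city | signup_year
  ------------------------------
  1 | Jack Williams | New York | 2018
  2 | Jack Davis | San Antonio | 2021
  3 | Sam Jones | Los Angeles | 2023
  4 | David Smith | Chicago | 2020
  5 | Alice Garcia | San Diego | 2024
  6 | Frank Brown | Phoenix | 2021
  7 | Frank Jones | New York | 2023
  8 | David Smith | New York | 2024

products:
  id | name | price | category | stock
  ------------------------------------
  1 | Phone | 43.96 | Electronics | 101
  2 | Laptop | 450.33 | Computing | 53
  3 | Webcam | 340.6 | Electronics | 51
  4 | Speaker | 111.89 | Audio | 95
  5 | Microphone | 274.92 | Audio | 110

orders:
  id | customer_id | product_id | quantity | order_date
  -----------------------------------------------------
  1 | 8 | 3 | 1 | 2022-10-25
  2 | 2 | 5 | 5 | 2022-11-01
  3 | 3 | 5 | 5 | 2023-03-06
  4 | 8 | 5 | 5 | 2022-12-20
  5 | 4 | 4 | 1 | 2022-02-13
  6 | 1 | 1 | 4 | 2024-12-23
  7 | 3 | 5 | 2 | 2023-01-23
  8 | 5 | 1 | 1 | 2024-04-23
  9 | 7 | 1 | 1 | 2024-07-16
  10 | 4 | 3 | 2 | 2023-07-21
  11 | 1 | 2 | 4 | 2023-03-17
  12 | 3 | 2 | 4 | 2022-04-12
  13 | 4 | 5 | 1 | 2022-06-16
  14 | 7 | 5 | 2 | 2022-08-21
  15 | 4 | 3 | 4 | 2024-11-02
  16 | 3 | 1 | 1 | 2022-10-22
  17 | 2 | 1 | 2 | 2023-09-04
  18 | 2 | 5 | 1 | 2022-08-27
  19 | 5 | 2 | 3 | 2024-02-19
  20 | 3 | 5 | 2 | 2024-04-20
SELECT MIN(signup_year) FROM customers

Execution result:
2018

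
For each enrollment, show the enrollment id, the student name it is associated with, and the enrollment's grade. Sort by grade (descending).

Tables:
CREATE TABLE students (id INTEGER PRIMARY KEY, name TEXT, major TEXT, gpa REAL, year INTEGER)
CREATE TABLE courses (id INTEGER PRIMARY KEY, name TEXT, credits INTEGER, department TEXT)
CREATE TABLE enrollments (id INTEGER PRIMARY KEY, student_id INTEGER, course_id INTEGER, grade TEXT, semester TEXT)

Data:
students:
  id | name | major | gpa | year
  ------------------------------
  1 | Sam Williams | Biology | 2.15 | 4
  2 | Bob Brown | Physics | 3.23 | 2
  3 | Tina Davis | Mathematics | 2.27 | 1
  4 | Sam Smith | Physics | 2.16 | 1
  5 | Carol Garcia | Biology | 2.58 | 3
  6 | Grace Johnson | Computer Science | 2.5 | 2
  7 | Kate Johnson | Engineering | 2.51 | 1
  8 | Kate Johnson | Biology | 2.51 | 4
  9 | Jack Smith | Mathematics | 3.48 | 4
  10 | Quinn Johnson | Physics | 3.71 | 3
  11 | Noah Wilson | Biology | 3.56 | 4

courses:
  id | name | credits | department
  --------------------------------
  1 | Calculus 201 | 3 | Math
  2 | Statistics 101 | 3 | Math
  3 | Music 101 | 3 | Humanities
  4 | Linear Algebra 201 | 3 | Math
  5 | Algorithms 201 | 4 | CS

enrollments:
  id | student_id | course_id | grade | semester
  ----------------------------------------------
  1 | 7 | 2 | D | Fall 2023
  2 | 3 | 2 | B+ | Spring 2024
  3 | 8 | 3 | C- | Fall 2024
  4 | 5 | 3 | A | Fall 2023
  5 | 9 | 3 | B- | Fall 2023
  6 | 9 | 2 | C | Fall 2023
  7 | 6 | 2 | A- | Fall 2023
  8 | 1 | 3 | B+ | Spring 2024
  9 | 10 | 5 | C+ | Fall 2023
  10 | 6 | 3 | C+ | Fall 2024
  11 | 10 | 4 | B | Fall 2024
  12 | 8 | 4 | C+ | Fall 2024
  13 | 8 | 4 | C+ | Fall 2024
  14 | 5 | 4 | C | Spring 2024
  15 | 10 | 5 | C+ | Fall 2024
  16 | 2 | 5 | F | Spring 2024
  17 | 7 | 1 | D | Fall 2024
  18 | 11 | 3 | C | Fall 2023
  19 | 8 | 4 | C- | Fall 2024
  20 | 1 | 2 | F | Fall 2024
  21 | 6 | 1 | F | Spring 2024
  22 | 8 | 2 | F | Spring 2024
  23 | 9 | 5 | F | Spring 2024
SELECT c.id, p.name AS student, c.grade FROM enrollments c JOIN students p ON c.student_id = p.id ORDER BY c.grade DESC

Execution result:
id | student | grade
16 | Bob Brown | F
20 | Sam Williams | F
21 | Grace Johnson | F
22 | Kate Johnson | F
23 | Jack Smith | F
1 | Kate Johnson | D
17 | Kate Johnson | D
3 | Kate Johnson | C-
19 | Kate Johnson | C-
9 | Quinn Johnson | C+
10 | Grace Johnson | C+
12 | Kate Johnson | C+
13 | Kate Johnson | C+
15 | Quinn Johnson | C+
6 | Jack Smith | C
14 | Carol Garcia | C
18 | Noah Wilson | C
5 | Jack Smith | B-
2 | Tina Davis | B+
8 | Sam Williams | B+
11 | Quinn Johnson | B
7 | Grace Johnson | A-
4 | Carol Garcia | A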